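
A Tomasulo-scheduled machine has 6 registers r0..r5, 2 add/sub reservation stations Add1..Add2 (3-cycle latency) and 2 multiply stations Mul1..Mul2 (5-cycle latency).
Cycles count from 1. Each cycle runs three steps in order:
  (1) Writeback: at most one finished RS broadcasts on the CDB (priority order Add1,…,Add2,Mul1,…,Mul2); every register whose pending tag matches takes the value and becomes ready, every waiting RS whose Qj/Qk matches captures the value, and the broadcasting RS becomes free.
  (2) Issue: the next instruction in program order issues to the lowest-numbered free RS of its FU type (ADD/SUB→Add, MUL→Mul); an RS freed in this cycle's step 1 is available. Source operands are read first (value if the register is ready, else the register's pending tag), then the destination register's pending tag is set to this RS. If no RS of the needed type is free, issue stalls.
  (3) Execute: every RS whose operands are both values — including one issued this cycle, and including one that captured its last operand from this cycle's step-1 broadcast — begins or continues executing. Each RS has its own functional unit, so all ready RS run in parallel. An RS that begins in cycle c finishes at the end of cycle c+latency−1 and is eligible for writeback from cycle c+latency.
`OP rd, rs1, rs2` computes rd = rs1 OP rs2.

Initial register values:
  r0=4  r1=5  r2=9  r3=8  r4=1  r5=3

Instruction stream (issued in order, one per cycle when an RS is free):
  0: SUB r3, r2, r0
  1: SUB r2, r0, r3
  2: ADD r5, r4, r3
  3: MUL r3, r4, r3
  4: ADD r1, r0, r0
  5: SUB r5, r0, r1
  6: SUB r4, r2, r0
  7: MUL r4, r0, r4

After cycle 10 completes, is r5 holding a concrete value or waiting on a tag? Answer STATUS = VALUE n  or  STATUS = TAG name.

cycle 1: issue SUB r3<-Add1 // r0:4,r1:5,r2:9,r3:Add1,r4:1,r5:3
cycle 2: issue SUB r2<-Add2 // r0:4,r1:5,r2:Add2,r3:Add1,r4:1,r5:3
cycle 3: stall // r0:4,r1:5,r2:Add2,r3:Add1,r4:1,r5:3
cycle 4: CDB Add1=5; issue ADD r5<-Add1 // r0:4,r1:5,r2:Add2,r3:5,r4:1,r5:Add1
cycle 5: issue MUL r3<-Mul1 // r0:4,r1:5,r2:Add2,r3:Mul1,r4:1,r5:Add1
cycle 6: stall // r0:4,r1:5,r2:Add2,r3:Mul1,r4:1,r5:Add1
cycle 7: CDB Add1=6; issue ADD r1<-Add1 // r0:4,r1:Add1,r2:Add2,r3:Mul1,r4:1,r5:6
cycle 8: CDB Add2=-1; issue SUB r5<-Add2 // r0:4,r1:Add1,r2:-1,r3:Mul1,r4:1,r5:Add2
cycle 9: stall // r0:4,r1:Add1,r2:-1,r3:Mul1,r4:1,r5:Add2
cycle 10: CDB Add1=8; issue SUB r4<-Add1 // r0:4,r1:8,r2:-1,r3:Mul1,r4:Add1,r5:Add2

STATUS = TAG Add2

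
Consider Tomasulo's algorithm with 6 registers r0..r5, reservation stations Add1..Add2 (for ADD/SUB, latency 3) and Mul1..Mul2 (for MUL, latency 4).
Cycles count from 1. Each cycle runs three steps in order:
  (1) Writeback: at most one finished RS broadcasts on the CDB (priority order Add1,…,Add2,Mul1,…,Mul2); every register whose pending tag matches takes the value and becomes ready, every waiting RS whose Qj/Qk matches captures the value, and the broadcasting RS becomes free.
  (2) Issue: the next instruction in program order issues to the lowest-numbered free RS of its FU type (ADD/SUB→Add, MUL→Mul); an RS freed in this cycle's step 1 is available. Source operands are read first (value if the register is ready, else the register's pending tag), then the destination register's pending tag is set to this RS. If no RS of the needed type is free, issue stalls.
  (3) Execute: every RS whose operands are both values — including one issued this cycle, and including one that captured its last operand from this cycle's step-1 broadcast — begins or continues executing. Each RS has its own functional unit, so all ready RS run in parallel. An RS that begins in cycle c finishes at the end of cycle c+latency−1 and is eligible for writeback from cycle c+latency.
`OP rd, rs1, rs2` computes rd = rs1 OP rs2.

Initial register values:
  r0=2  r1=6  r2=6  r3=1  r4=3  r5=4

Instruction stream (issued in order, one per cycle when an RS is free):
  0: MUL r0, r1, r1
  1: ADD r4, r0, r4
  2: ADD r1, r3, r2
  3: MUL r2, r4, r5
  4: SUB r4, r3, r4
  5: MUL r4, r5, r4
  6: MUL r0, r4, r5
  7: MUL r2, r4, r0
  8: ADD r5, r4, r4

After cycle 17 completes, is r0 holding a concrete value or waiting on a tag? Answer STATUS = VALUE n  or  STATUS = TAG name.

cycle 1: issue MUL r0<-Mul1 // r0:Mul1,r1:6,r2:6,r3:1,r4:3,r5:4
cycle 2: issue ADD r4<-Add1 // r0:Mul1,r1:6,r2:6,r3:1,r4:Add1,r5:4
cycle 3: issue ADD r1<-Add2 // r0:Mul1,r1:Add2,r2:6,r3:1,r4:Add1,r5:4
cycle 4: issue MUL r2<-Mul2 // r0:Mul1,r1:Add2,r2:Mul2,r3:1,r4:Add1,r5:4
cycle 5: CDB Mul1=36; stall // r0:36,r1:Add2,r2:Mul2,r3:1,r4:Add1,r5:4
cycle 6: CDB Add2=7; issue SUB r4<-Add2 // r0:36,r1:7,r2:Mul2,r3:1,r4:Add2,r5:4
cycle 7: issue MUL r4<-Mul1 // r0:36,r1:7,r2:Mul2,r3:1,r4:Mul1,r5:4
cycle 8: CDB Add1=39; stall // r0:36,r1:7,r2:Mul2,r3:1,r4:Mul1,r5:4
cycle 9: stall // r0:36,r1:7,r2:Mul2,r3:1,r4:Mul1,r5:4
cycle 10: stall // r0:36,r1:7,r2:Mul2,r3:1,r4:Mul1,r5:4
cycle 11: CDB Add2=-38; stall // r0:36,r1:7,r2:Mul2,r3:1,r4:Mul1,r5:4
cycle 12: CDB Mul2=156; issue MUL r0<-Mul2 // r0:Mul2,r1:7,r2:156,r3:1,r4:Mul1,r5:4
cycle 13: stall // r0:Mul2,r1:7,r2:156,r3:1,r4:Mul1,r5:4
cycle 14: stall // r0:Mul2,r1:7,r2:156,r3:1,r4:Mul1,r5:4
cycle 15: CDB Mul1=-152; issue MUL r2<-Mul1 // r0:Mul2,r1:7,r2:Mul1,r3:1,r4:-152,r5:4
cycle 16: issue ADD r5<-Add1 // r0:Mul2,r1:7,r2:Mul1,r3:1,r4:-152,r5:Add1
cycle 17: - // r0:Mul2,r1:7,r2:Mul1,r3:1,r4:-152,r5:Add1

STATUS = TAG Mul2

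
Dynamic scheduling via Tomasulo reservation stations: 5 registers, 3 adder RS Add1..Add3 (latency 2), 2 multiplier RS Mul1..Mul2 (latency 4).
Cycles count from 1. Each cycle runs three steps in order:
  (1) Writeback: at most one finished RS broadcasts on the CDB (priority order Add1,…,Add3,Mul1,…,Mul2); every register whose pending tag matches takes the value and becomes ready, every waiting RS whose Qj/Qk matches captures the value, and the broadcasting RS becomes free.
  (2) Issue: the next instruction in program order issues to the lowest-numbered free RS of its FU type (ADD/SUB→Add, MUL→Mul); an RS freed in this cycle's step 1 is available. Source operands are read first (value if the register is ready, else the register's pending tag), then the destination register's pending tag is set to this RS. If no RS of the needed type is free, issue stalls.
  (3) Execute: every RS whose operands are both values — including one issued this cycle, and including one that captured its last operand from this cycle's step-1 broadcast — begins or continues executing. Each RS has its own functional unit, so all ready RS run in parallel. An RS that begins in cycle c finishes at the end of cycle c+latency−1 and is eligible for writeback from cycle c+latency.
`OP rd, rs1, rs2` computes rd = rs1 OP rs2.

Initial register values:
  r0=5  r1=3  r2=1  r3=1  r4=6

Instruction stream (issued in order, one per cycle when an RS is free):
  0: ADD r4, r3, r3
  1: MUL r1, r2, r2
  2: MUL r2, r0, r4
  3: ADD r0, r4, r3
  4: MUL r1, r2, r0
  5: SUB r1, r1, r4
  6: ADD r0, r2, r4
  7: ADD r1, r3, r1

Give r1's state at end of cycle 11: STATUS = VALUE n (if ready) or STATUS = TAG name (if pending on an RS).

STATUS = TAG Add3

c1: issue ADD r4<-Add1 | r0:5,r1:3,r2:1,r3:1,r4:Add1
c2: issue MUL r1<-Mul1 | r0:5,r1:Mul1,r2:1,r3:1,r4:Add1
c3: CDB Add1=2; issue MUL r2<-Mul2 | r0:5,r1:Mul1,r2:Mul2,r3:1,r4:2
c4: issue ADD r0<-Add1 | r0:Add1,r1:Mul1,r2:Mul2,r3:1,r4:2
c5: stall | r0:Add1,r1:Mul1,r2:Mul2,r3:1,r4:2
c6: CDB Add1=3; stall | r0:3,r1:Mul1,r2:Mul2,r3:1,r4:2
c7: CDB Mul1=1; issue MUL r1<-Mul1 | r0:3,r1:Mul1,r2:Mul2,r3:1,r4:2
c8: CDB Mul2=10; issue SUB r1<-Add1 | r0:3,r1:Add1,r2:10,r3:1,r4:2
c9: issue ADD r0<-Add2 | r0:Add2,r1:Add1,r2:10,r3:1,r4:2
c10: issue ADD r1<-Add3 | r0:Add2,r1:Add3,r2:10,r3:1,r4:2
c11: CDB Add2=12 | r0:12,r1:Add3,r2:10,r3:1,r4:2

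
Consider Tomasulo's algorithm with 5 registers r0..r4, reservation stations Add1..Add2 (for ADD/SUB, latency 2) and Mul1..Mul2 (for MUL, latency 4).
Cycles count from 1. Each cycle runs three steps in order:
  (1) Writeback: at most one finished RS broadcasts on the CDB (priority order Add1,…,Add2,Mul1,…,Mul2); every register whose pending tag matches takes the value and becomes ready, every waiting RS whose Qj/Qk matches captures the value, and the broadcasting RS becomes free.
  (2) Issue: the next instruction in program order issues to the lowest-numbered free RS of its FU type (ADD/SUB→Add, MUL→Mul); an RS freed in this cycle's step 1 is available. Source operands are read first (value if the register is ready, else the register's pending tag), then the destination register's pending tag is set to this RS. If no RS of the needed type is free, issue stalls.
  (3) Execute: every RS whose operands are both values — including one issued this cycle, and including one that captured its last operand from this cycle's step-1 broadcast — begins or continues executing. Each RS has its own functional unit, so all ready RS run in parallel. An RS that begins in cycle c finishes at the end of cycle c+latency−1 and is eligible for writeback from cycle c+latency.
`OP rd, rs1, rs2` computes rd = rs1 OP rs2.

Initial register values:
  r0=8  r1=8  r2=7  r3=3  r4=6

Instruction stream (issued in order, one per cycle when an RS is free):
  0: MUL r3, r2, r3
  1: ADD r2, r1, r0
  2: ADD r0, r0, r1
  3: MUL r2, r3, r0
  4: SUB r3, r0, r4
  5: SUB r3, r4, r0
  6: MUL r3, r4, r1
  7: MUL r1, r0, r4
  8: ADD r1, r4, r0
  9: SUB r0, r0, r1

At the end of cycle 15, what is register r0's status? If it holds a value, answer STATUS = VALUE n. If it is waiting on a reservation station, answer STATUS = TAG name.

c1: issue MUL r3<-Mul1 | r0:8,r1:8,r2:7,r3:Mul1,r4:6
c2: issue ADD r2<-Add1 | r0:8,r1:8,r2:Add1,r3:Mul1,r4:6
c3: issue ADD r0<-Add2 | r0:Add2,r1:8,r2:Add1,r3:Mul1,r4:6
c4: CDB Add1=16; issue MUL r2<-Mul2 | r0:Add2,r1:8,r2:Mul2,r3:Mul1,r4:6
c5: CDB Add2=16; issue SUB r3<-Add1 | r0:16,r1:8,r2:Mul2,r3:Add1,r4:6
c6: CDB Mul1=21; issue SUB r3<-Add2 | r0:16,r1:8,r2:Mul2,r3:Add2,r4:6
c7: CDB Add1=10; issue MUL r3<-Mul1 | r0:16,r1:8,r2:Mul2,r3:Mul1,r4:6
c8: CDB Add2=-10; stall | r0:16,r1:8,r2:Mul2,r3:Mul1,r4:6
c9: stall | r0:16,r1:8,r2:Mul2,r3:Mul1,r4:6
c10: CDB Mul2=336; issue MUL r1<-Mul2 | r0:16,r1:Mul2,r2:336,r3:Mul1,r4:6
c11: CDB Mul1=48; issue ADD r1<-Add1 | r0:16,r1:Add1,r2:336,r3:48,r4:6
c12: issue SUB r0<-Add2 | r0:Add2,r1:Add1,r2:336,r3:48,r4:6
c13: CDB Add1=22 | r0:Add2,r1:22,r2:336,r3:48,r4:6
c14: CDB Mul2=96 | r0:Add2,r1:22,r2:336,r3:48,r4:6
c15: CDB Add2=-6 | r0:-6,r1:22,r2:336,r3:48,r4:6

STATUS = VALUE -6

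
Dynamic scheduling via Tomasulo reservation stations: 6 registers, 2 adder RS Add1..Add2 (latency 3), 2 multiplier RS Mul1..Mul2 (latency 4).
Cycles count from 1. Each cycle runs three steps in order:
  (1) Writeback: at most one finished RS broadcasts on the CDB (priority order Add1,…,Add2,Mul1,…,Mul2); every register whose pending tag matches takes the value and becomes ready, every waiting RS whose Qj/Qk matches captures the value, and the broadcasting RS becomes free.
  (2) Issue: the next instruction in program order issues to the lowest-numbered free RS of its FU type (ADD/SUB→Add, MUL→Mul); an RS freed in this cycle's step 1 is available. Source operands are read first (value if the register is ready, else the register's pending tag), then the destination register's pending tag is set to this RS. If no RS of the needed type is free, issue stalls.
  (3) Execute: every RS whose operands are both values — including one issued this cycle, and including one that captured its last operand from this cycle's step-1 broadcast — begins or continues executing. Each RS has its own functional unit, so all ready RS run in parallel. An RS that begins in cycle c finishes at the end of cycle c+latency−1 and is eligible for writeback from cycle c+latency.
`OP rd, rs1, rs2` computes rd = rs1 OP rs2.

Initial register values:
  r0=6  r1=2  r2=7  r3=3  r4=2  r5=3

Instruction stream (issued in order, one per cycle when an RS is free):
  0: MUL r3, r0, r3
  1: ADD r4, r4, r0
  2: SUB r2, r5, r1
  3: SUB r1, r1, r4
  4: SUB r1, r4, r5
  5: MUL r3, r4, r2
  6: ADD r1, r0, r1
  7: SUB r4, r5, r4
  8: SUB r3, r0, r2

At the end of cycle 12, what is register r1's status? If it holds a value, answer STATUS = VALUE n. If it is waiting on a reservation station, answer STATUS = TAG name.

  c1: issue MUL r3<-Mul1  regs: r0:6,r1:2,r2:7,r3:Mul1,r4:2,r5:3
  c2: issue ADD r4<-Add1  regs: r0:6,r1:2,r2:7,r3:Mul1,r4:Add1,r5:3
  c3: issue SUB r2<-Add2  regs: r0:6,r1:2,r2:Add2,r3:Mul1,r4:Add1,r5:3
  c4: stall  regs: r0:6,r1:2,r2:Add2,r3:Mul1,r4:Add1,r5:3
  c5: CDB Add1=8; issue SUB r1<-Add1  regs: r0:6,r1:Add1,r2:Add2,r3:Mul1,r4:8,r5:3
  c6: CDB Add2=1; issue SUB r1<-Add2  regs: r0:6,r1:Add2,r2:1,r3:Mul1,r4:8,r5:3
  c7: CDB Mul1=18; issue MUL r3<-Mul1  regs: r0:6,r1:Add2,r2:1,r3:Mul1,r4:8,r5:3
  c8: CDB Add1=-6; issue ADD r1<-Add1  regs: r0:6,r1:Add1,r2:1,r3:Mul1,r4:8,r5:3
  c9: CDB Add2=5; issue SUB r4<-Add2  regs: r0:6,r1:Add1,r2:1,r3:Mul1,r4:Add2,r5:3
  c10: stall  regs: r0:6,r1:Add1,r2:1,r3:Mul1,r4:Add2,r5:3
  c11: CDB Mul1=8; stall  regs: r0:6,r1:Add1,r2:1,r3:8,r4:Add2,r5:3
  c12: CDB Add1=11; issue SUB r3<-Add1  regs: r0:6,r1:11,r2:1,r3:Add1,r4:Add2,r5:3

STATUS = VALUE 11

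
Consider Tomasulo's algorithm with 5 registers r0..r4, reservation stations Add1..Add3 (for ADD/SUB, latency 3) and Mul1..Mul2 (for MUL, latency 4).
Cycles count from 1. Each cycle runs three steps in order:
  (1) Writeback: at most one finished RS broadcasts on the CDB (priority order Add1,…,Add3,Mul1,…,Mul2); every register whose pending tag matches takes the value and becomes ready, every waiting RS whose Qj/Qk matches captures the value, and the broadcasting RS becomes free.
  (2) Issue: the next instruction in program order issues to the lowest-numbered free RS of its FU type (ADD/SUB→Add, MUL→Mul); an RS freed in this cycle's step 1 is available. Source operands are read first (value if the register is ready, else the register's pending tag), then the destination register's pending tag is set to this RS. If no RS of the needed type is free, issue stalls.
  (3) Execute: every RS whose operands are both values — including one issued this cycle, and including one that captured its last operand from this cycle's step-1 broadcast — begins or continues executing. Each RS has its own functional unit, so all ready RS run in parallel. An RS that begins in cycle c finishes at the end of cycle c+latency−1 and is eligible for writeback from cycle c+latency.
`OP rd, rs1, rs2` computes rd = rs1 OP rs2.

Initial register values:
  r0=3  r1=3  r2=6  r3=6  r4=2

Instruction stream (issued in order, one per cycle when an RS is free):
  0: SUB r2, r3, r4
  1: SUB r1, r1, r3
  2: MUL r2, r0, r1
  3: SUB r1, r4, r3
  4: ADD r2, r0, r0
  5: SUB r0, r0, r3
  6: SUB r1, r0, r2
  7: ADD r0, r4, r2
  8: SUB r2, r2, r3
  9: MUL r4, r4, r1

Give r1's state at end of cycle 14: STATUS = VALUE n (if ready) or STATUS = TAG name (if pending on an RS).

c1: issue SUB r2<-Add1 | r0:3,r1:3,r2:Add1,r3:6,r4:2
c2: issue SUB r1<-Add2 | r0:3,r1:Add2,r2:Add1,r3:6,r4:2
c3: issue MUL r2<-Mul1 | r0:3,r1:Add2,r2:Mul1,r3:6,r4:2
c4: CDB Add1=4; issue SUB r1<-Add1 | r0:3,r1:Add1,r2:Mul1,r3:6,r4:2
c5: CDB Add2=-3; issue ADD r2<-Add2 | r0:3,r1:Add1,r2:Add2,r3:6,r4:2
c6: issue SUB r0<-Add3 | r0:Add3,r1:Add1,r2:Add2,r3:6,r4:2
c7: CDB Add1=-4; issue SUB r1<-Add1 | r0:Add3,r1:Add1,r2:Add2,r3:6,r4:2
c8: CDB Add2=6; issue ADD r0<-Add2 | r0:Add2,r1:Add1,r2:6,r3:6,r4:2
c9: CDB Add3=-3; issue SUB r2<-Add3 | r0:Add2,r1:Add1,r2:Add3,r3:6,r4:2
c10: CDB Mul1=-9; issue MUL r4<-Mul1 | r0:Add2,r1:Add1,r2:Add3,r3:6,r4:Mul1
c11: CDB Add2=8 | r0:8,r1:Add1,r2:Add3,r3:6,r4:Mul1
c12: CDB Add1=-9 | r0:8,r1:-9,r2:Add3,r3:6,r4:Mul1
c13: CDB Add3=0 | r0:8,r1:-9,r2:0,r3:6,r4:Mul1
c14: - | r0:8,r1:-9,r2:0,r3:6,r4:Mul1

STATUS = VALUE -9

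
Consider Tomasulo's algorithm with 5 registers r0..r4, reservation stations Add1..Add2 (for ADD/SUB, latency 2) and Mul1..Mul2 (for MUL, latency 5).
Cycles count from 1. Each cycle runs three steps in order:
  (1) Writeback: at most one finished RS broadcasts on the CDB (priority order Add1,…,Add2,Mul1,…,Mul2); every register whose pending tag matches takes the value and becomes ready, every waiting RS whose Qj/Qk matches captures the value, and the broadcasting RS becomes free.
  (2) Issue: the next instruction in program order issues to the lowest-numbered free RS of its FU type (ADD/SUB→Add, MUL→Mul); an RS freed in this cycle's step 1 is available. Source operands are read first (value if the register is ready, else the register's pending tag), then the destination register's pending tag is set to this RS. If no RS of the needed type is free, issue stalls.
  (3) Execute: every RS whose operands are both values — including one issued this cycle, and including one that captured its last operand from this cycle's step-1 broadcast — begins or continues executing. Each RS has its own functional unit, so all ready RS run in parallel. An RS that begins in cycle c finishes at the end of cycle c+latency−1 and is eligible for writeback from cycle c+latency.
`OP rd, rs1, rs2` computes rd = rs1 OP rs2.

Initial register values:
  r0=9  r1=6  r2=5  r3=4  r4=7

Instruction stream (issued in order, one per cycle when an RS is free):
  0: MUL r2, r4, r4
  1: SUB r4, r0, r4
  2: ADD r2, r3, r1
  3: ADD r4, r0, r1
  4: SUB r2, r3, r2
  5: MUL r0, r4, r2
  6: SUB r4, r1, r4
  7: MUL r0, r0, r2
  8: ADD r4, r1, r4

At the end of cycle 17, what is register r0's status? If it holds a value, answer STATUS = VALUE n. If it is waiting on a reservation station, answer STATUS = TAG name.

STATUS = VALUE 540

c1: issue MUL r2<-Mul1 | r0:9,r1:6,r2:Mul1,r3:4,r4:7
c2: issue SUB r4<-Add1 | r0:9,r1:6,r2:Mul1,r3:4,r4:Add1
c3: issue ADD r2<-Add2 | r0:9,r1:6,r2:Add2,r3:4,r4:Add1
c4: CDB Add1=2; issue ADD r4<-Add1 | r0:9,r1:6,r2:Add2,r3:4,r4:Add1
c5: CDB Add2=10; issue SUB r2<-Add2 | r0:9,r1:6,r2:Add2,r3:4,r4:Add1
c6: CDB Add1=15; issue MUL r0<-Mul2 | r0:Mul2,r1:6,r2:Add2,r3:4,r4:15
c7: CDB Add2=-6; issue SUB r4<-Add1 | r0:Mul2,r1:6,r2:-6,r3:4,r4:Add1
c8: CDB Mul1=49; issue MUL r0<-Mul1 | r0:Mul1,r1:6,r2:-6,r3:4,r4:Add1
c9: CDB Add1=-9; issue ADD r4<-Add1 | r0:Mul1,r1:6,r2:-6,r3:4,r4:Add1
c10: - | r0:Mul1,r1:6,r2:-6,r3:4,r4:Add1
c11: CDB Add1=-3 | r0:Mul1,r1:6,r2:-6,r3:4,r4:-3
c12: CDB Mul2=-90 | r0:Mul1,r1:6,r2:-6,r3:4,r4:-3
c13: - | r0:Mul1,r1:6,r2:-6,r3:4,r4:-3
c14: - | r0:Mul1,r1:6,r2:-6,r3:4,r4:-3
c15: - | r0:Mul1,r1:6,r2:-6,r3:4,r4:-3
c16: - | r0:Mul1,r1:6,r2:-6,r3:4,r4:-3
c17: CDB Mul1=540 | r0:540,r1:6,r2:-6,r3:4,r4:-3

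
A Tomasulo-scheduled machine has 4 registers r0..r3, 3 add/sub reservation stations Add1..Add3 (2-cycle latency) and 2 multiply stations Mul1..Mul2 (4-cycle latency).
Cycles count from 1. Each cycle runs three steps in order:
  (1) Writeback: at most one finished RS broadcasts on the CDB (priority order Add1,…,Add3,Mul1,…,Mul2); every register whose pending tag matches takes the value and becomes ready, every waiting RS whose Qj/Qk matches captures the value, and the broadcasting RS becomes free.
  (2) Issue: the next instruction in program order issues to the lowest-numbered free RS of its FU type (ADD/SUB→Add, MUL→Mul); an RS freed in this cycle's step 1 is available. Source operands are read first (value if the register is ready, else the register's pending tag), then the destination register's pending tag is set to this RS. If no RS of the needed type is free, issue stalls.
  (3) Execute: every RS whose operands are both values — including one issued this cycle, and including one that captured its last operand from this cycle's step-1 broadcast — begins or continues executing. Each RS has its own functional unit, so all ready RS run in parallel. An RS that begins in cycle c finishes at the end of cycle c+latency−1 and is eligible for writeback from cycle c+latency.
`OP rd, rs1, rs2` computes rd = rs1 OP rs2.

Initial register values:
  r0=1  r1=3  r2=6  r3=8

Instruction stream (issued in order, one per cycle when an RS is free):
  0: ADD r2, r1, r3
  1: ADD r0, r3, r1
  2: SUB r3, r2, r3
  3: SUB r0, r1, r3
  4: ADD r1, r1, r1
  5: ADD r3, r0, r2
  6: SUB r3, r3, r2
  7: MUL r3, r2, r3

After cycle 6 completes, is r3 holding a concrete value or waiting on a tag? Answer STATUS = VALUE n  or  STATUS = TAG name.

  c1: issue ADD r2<-Add1  regs: r0:1,r1:3,r2:Add1,r3:8
  c2: issue ADD r0<-Add2  regs: r0:Add2,r1:3,r2:Add1,r3:8
  c3: CDB Add1=11; issue SUB r3<-Add1  regs: r0:Add2,r1:3,r2:11,r3:Add1
  c4: CDB Add2=11; issue SUB r0<-Add2  regs: r0:Add2,r1:3,r2:11,r3:Add1
  c5: CDB Add1=3; issue ADD r1<-Add1  regs: r0:Add2,r1:Add1,r2:11,r3:3
  c6: issue ADD r3<-Add3  regs: r0:Add2,r1:Add1,r2:11,r3:Add3

STATUS = TAG Add3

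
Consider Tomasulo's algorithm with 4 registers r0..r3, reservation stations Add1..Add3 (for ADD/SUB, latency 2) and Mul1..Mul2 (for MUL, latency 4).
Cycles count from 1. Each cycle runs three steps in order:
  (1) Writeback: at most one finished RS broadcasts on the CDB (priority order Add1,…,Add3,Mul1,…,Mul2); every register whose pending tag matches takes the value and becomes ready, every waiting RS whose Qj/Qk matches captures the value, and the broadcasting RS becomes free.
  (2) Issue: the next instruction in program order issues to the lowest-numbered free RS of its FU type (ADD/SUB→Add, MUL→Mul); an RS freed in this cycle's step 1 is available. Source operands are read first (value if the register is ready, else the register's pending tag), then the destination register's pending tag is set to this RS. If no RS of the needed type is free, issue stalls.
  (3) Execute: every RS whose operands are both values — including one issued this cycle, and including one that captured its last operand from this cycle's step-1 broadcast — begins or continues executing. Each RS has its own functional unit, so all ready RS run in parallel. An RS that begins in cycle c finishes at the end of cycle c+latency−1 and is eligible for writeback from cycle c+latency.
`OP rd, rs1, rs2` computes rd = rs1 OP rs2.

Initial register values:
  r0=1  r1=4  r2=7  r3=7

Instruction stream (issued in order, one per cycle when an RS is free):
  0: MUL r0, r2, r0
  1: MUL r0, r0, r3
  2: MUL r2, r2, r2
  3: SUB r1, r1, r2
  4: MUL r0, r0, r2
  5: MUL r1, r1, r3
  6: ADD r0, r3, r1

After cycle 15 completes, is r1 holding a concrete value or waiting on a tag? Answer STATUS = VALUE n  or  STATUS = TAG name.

STATUS = VALUE -315

  c1: issue MUL r0<-Mul1  regs: r0:Mul1,r1:4,r2:7,r3:7
  c2: issue MUL r0<-Mul2  regs: r0:Mul2,r1:4,r2:7,r3:7
  c3: stall  regs: r0:Mul2,r1:4,r2:7,r3:7
  c4: stall  regs: r0:Mul2,r1:4,r2:7,r3:7
  c5: CDB Mul1=7; issue MUL r2<-Mul1  regs: r0:Mul2,r1:4,r2:Mul1,r3:7
  c6: issue SUB r1<-Add1  regs: r0:Mul2,r1:Add1,r2:Mul1,r3:7
  c7: stall  regs: r0:Mul2,r1:Add1,r2:Mul1,r3:7
  c8: stall  regs: r0:Mul2,r1:Add1,r2:Mul1,r3:7
  c9: CDB Mul1=49; issue MUL r0<-Mul1  regs: r0:Mul1,r1:Add1,r2:49,r3:7
  c10: CDB Mul2=49; issue MUL r1<-Mul2  regs: r0:Mul1,r1:Mul2,r2:49,r3:7
  c11: CDB Add1=-45; issue ADD r0<-Add1  regs: r0:Add1,r1:Mul2,r2:49,r3:7
  c12: -  regs: r0:Add1,r1:Mul2,r2:49,r3:7
  c13: -  regs: r0:Add1,r1:Mul2,r2:49,r3:7
  c14: CDB Mul1=2401  regs: r0:Add1,r1:Mul2,r2:49,r3:7
  c15: CDB Mul2=-315  regs: r0:Add1,r1:-315,r2:49,r3:7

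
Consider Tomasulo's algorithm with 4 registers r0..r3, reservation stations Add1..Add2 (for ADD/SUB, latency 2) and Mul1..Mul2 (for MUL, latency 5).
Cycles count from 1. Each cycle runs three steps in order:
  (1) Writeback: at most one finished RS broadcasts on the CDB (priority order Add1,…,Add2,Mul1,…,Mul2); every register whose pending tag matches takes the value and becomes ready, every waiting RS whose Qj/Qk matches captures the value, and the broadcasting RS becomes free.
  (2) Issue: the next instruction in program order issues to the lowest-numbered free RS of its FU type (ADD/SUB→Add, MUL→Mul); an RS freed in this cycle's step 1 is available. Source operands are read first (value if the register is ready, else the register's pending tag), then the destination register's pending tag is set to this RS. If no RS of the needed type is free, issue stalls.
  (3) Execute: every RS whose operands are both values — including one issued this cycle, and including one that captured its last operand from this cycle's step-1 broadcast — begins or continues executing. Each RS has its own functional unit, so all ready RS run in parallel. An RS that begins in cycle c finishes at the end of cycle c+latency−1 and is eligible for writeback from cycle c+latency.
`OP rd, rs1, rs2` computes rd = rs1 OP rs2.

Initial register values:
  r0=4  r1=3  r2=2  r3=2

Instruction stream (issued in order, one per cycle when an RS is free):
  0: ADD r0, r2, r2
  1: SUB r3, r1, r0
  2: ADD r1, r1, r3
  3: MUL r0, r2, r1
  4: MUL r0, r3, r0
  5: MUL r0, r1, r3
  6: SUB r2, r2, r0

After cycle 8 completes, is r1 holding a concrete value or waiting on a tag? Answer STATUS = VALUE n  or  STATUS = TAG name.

STATUS = VALUE 2

  c1: issue ADD r0<-Add1  regs: r0:Add1,r1:3,r2:2,r3:2
  c2: issue SUB r3<-Add2  regs: r0:Add1,r1:3,r2:2,r3:Add2
  c3: CDB Add1=4; issue ADD r1<-Add1  regs: r0:4,r1:Add1,r2:2,r3:Add2
  c4: issue MUL r0<-Mul1  regs: r0:Mul1,r1:Add1,r2:2,r3:Add2
  c5: CDB Add2=-1; issue MUL r0<-Mul2  regs: r0:Mul2,r1:Add1,r2:2,r3:-1
  c6: stall  regs: r0:Mul2,r1:Add1,r2:2,r3:-1
  c7: CDB Add1=2; stall  regs: r0:Mul2,r1:2,r2:2,r3:-1
  c8: stall  regs: r0:Mul2,r1:2,r2:2,r3:-1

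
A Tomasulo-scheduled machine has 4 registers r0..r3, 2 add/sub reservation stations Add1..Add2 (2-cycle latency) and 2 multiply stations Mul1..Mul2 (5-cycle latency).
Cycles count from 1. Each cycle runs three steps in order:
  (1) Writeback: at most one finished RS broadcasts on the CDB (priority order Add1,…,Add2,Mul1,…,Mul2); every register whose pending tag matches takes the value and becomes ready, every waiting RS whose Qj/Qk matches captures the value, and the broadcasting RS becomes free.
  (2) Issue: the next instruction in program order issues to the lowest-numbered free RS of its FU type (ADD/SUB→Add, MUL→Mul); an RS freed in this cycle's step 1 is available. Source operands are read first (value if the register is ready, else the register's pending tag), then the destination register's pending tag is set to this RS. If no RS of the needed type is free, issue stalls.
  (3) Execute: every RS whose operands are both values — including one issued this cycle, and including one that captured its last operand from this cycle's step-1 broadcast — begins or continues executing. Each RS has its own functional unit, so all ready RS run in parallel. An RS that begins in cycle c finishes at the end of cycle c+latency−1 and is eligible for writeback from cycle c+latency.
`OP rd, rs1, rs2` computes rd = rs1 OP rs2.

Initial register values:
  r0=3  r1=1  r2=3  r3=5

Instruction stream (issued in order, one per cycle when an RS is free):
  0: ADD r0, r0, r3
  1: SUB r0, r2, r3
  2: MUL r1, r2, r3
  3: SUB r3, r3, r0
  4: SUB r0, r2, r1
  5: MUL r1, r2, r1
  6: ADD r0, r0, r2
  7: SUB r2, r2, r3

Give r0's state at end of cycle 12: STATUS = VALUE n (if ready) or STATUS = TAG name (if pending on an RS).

STATUS = VALUE -9

cycle 1: issue ADD r0<-Add1 // r0:Add1,r1:1,r2:3,r3:5
cycle 2: issue SUB r0<-Add2 // r0:Add2,r1:1,r2:3,r3:5
cycle 3: CDB Add1=8; issue MUL r1<-Mul1 // r0:Add2,r1:Mul1,r2:3,r3:5
cycle 4: CDB Add2=-2; issue SUB r3<-Add1 // r0:-2,r1:Mul1,r2:3,r3:Add1
cycle 5: issue SUB r0<-Add2 // r0:Add2,r1:Mul1,r2:3,r3:Add1
cycle 6: CDB Add1=7; issue MUL r1<-Mul2 // r0:Add2,r1:Mul2,r2:3,r3:7
cycle 7: issue ADD r0<-Add1 // r0:Add1,r1:Mul2,r2:3,r3:7
cycle 8: CDB Mul1=15; stall // r0:Add1,r1:Mul2,r2:3,r3:7
cycle 9: stall // r0:Add1,r1:Mul2,r2:3,r3:7
cycle 10: CDB Add2=-12; issue SUB r2<-Add2 // r0:Add1,r1:Mul2,r2:Add2,r3:7
cycle 11: - // r0:Add1,r1:Mul2,r2:Add2,r3:7
cycle 12: CDB Add1=-9 // r0:-9,r1:Mul2,r2:Add2,r3:7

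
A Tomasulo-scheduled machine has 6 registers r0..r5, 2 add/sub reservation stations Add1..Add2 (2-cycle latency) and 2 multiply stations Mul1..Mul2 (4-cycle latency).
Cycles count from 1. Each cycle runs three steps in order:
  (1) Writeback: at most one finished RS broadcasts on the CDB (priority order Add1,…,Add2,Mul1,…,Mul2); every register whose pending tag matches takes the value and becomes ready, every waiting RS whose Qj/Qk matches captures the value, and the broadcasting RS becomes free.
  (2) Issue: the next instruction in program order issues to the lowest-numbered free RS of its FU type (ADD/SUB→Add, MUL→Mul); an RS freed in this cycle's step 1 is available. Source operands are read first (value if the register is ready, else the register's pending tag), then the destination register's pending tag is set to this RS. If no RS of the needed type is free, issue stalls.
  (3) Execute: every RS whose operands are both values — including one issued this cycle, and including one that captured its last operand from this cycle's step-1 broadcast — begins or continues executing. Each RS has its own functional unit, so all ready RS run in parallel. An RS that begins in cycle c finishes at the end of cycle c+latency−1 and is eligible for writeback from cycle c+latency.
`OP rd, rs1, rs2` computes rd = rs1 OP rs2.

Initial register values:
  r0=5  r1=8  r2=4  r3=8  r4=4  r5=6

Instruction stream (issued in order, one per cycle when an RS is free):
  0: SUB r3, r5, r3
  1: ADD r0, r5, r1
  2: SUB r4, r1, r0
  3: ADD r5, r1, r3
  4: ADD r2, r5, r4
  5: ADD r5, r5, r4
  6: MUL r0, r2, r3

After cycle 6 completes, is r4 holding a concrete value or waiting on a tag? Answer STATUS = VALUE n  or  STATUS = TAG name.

STATUS = VALUE -6

  c1: issue SUB r3<-Add1  regs: r0:5,r1:8,r2:4,r3:Add1,r4:4,r5:6
  c2: issue ADD r0<-Add2  regs: r0:Add2,r1:8,r2:4,r3:Add1,r4:4,r5:6
  c3: CDB Add1=-2; issue SUB r4<-Add1  regs: r0:Add2,r1:8,r2:4,r3:-2,r4:Add1,r5:6
  c4: CDB Add2=14; issue ADD r5<-Add2  regs: r0:14,r1:8,r2:4,r3:-2,r4:Add1,r5:Add2
  c5: stall  regs: r0:14,r1:8,r2:4,r3:-2,r4:Add1,r5:Add2
  c6: CDB Add1=-6; issue ADD r2<-Add1  regs: r0:14,r1:8,r2:Add1,r3:-2,r4:-6,r5:Add2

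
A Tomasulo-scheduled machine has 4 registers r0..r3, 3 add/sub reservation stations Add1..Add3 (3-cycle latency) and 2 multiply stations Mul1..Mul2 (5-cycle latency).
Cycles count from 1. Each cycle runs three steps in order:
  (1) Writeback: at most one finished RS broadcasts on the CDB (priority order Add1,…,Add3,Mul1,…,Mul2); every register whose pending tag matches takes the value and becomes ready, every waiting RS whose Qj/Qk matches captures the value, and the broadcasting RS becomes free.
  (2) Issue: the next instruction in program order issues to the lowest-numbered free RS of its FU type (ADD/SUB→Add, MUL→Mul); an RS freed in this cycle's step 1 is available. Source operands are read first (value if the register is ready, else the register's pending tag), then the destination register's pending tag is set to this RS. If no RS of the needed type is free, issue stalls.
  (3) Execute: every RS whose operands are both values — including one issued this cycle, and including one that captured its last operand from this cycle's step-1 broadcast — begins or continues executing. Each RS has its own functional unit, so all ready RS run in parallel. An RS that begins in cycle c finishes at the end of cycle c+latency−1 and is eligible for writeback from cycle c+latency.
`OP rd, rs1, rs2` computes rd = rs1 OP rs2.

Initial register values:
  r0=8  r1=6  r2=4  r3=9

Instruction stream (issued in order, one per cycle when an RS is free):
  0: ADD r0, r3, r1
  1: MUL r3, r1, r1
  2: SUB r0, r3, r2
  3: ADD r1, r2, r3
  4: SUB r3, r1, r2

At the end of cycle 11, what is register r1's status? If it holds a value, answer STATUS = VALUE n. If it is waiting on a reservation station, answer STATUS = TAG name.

STATUS = VALUE 40

cycle 1: issue ADD r0<-Add1 // r0:Add1,r1:6,r2:4,r3:9
cycle 2: issue MUL r3<-Mul1 // r0:Add1,r1:6,r2:4,r3:Mul1
cycle 3: issue SUB r0<-Add2 // r0:Add2,r1:6,r2:4,r3:Mul1
cycle 4: CDB Add1=15; issue ADD r1<-Add1 // r0:Add2,r1:Add1,r2:4,r3:Mul1
cycle 5: issue SUB r3<-Add3 // r0:Add2,r1:Add1,r2:4,r3:Add3
cycle 6: - // r0:Add2,r1:Add1,r2:4,r3:Add3
cycle 7: CDB Mul1=36 // r0:Add2,r1:Add1,r2:4,r3:Add3
cycle 8: - // r0:Add2,r1:Add1,r2:4,r3:Add3
cycle 9: - // r0:Add2,r1:Add1,r2:4,r3:Add3
cycle 10: CDB Add1=40 // r0:Add2,r1:40,r2:4,r3:Add3
cycle 11: CDB Add2=32 // r0:32,r1:40,r2:4,r3:Add3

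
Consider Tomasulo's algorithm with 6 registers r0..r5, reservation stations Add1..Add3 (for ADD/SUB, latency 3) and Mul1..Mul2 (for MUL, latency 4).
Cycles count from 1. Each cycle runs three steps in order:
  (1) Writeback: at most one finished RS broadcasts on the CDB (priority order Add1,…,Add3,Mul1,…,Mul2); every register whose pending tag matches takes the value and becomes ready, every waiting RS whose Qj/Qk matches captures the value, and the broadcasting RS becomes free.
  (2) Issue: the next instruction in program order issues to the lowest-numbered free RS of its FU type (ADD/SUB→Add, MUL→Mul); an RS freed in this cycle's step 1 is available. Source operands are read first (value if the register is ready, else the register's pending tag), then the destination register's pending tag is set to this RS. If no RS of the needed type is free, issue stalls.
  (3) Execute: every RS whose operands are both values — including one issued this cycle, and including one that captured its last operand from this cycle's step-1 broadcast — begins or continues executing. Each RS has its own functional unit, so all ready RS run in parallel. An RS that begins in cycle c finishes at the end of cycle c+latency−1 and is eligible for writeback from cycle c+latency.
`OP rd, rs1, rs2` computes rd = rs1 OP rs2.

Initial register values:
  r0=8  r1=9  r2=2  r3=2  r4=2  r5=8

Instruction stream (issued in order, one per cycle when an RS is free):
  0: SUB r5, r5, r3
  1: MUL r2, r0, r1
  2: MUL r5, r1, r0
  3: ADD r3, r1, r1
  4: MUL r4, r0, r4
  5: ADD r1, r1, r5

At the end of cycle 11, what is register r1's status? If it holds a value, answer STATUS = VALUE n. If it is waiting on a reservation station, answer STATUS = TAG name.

  c1: issue SUB r5<-Add1  regs: r0:8,r1:9,r2:2,r3:2,r4:2,r5:Add1
  c2: issue MUL r2<-Mul1  regs: r0:8,r1:9,r2:Mul1,r3:2,r4:2,r5:Add1
  c3: issue MUL r5<-Mul2  regs: r0:8,r1:9,r2:Mul1,r3:2,r4:2,r5:Mul2
  c4: CDB Add1=6; issue ADD r3<-Add1  regs: r0:8,r1:9,r2:Mul1,r3:Add1,r4:2,r5:Mul2
  c5: stall  regs: r0:8,r1:9,r2:Mul1,r3:Add1,r4:2,r5:Mul2
  c6: CDB Mul1=72; issue MUL r4<-Mul1  regs: r0:8,r1:9,r2:72,r3:Add1,r4:Mul1,r5:Mul2
  c7: CDB Add1=18; issue ADD r1<-Add1  regs: r0:8,r1:Add1,r2:72,r3:18,r4:Mul1,r5:Mul2
  c8: CDB Mul2=72  regs: r0:8,r1:Add1,r2:72,r3:18,r4:Mul1,r5:72
  c9: -  regs: r0:8,r1:Add1,r2:72,r3:18,r4:Mul1,r5:72
  c10: CDB Mul1=16  regs: r0:8,r1:Add1,r2:72,r3:18,r4:16,r5:72
  c11: CDB Add1=81  regs: r0:8,r1:81,r2:72,r3:18,r4:16,r5:72

STATUS = VALUE 81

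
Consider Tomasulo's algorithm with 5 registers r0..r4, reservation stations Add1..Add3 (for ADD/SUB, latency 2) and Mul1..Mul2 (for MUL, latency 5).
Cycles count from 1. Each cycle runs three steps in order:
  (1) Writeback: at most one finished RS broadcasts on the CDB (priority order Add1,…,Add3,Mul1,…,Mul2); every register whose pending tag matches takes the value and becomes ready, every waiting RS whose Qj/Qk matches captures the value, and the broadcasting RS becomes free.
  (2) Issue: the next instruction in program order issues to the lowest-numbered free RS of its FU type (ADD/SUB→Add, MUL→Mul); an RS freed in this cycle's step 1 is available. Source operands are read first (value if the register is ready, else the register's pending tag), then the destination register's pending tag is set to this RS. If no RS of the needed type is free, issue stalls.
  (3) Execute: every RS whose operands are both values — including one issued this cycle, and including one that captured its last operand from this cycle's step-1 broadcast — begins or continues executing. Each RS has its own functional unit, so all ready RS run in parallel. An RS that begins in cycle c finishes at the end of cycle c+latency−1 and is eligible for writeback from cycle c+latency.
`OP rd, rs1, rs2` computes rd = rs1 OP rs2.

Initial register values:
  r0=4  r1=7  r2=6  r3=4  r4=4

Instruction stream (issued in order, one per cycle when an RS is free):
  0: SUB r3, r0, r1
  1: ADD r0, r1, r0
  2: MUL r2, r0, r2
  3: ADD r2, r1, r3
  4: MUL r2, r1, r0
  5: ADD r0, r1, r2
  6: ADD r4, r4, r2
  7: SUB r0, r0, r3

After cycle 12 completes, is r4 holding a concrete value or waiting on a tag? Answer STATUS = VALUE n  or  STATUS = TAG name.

STATUS = TAG Add2

  c1: issue SUB r3<-Add1  regs: r0:4,r1:7,r2:6,r3:Add1,r4:4
  c2: issue ADD r0<-Add2  regs: r0:Add2,r1:7,r2:6,r3:Add1,r4:4
  c3: CDB Add1=-3; issue MUL r2<-Mul1  regs: r0:Add2,r1:7,r2:Mul1,r3:-3,r4:4
  c4: CDB Add2=11; issue ADD r2<-Add1  regs: r0:11,r1:7,r2:Add1,r3:-3,r4:4
  c5: issue MUL r2<-Mul2  regs: r0:11,r1:7,r2:Mul2,r3:-3,r4:4
  c6: CDB Add1=4; issue ADD r0<-Add1  regs: r0:Add1,r1:7,r2:Mul2,r3:-3,r4:4
  c7: issue ADD r4<-Add2  regs: r0:Add1,r1:7,r2:Mul2,r3:-3,r4:Add2
  c8: issue SUB r0<-Add3  regs: r0:Add3,r1:7,r2:Mul2,r3:-3,r4:Add2
  c9: CDB Mul1=66  regs: r0:Add3,r1:7,r2:Mul2,r3:-3,r4:Add2
  c10: CDB Mul2=77  regs: r0:Add3,r1:7,r2:77,r3:-3,r4:Add2
  c11: -  regs: r0:Add3,r1:7,r2:77,r3:-3,r4:Add2
  c12: CDB Add1=84  regs: r0:Add3,r1:7,r2:77,r3:-3,r4:Add2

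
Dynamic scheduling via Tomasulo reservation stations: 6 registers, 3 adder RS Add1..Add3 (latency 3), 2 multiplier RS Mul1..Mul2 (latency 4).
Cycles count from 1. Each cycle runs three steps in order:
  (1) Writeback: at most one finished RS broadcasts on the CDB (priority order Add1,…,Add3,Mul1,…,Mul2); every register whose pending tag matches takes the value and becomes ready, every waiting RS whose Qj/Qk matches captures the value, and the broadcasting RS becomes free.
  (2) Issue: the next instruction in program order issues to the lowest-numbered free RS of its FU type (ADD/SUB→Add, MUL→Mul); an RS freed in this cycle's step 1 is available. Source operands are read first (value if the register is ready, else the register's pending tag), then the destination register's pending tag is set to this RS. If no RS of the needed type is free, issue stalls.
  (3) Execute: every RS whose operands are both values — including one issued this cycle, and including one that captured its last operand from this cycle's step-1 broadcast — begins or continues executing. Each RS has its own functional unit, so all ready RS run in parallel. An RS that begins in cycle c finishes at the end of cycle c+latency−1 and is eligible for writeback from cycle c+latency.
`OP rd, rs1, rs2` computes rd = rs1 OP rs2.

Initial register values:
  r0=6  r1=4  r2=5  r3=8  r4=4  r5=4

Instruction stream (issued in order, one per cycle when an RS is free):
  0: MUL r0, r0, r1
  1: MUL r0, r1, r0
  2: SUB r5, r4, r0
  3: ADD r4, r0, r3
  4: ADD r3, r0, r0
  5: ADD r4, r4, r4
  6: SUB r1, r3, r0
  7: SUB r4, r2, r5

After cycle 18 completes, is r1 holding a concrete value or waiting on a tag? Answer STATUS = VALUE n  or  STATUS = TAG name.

cycle 1: issue MUL r0<-Mul1 // r0:Mul1,r1:4,r2:5,r3:8,r4:4,r5:4
cycle 2: issue MUL r0<-Mul2 // r0:Mul2,r1:4,r2:5,r3:8,r4:4,r5:4
cycle 3: issue SUB r5<-Add1 // r0:Mul2,r1:4,r2:5,r3:8,r4:4,r5:Add1
cycle 4: issue ADD r4<-Add2 // r0:Mul2,r1:4,r2:5,r3:8,r4:Add2,r5:Add1
cycle 5: CDB Mul1=24; issue ADD r3<-Add3 // r0:Mul2,r1:4,r2:5,r3:Add3,r4:Add2,r5:Add1
cycle 6: stall // r0:Mul2,r1:4,r2:5,r3:Add3,r4:Add2,r5:Add1
cycle 7: stall // r0:Mul2,r1:4,r2:5,r3:Add3,r4:Add2,r5:Add1
cycle 8: stall // r0:Mul2,r1:4,r2:5,r3:Add3,r4:Add2,r5:Add1
cycle 9: CDB Mul2=96; stall // r0:96,r1:4,r2:5,r3:Add3,r4:Add2,r5:Add1
cycle 10: stall // r0:96,r1:4,r2:5,r3:Add3,r4:Add2,r5:Add1
cycle 11: stall // r0:96,r1:4,r2:5,r3:Add3,r4:Add2,r5:Add1
cycle 12: CDB Add1=-92; issue ADD r4<-Add1 // r0:96,r1:4,r2:5,r3:Add3,r4:Add1,r5:-92
cycle 13: CDB Add2=104; issue SUB r1<-Add2 // r0:96,r1:Add2,r2:5,r3:Add3,r4:Add1,r5:-92
cycle 14: CDB Add3=192; issue SUB r4<-Add3 // r0:96,r1:Add2,r2:5,r3:192,r4:Add3,r5:-92
cycle 15: - // r0:96,r1:Add2,r2:5,r3:192,r4:Add3,r5:-92
cycle 16: CDB Add1=208 // r0:96,r1:Add2,r2:5,r3:192,r4:Add3,r5:-92
cycle 17: CDB Add2=96 // r0:96,r1:96,r2:5,r3:192,r4:Add3,r5:-92
cycle 18: CDB Add3=97 // r0:96,r1:96,r2:5,r3:192,r4:97,r5:-92

STATUS = VALUE 96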